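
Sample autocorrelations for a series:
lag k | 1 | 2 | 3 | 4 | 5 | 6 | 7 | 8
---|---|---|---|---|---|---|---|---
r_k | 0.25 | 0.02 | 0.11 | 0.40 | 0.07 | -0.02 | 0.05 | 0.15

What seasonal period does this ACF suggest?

The largest autocorrelation is r_4 = 0.40; the remaining lags stay at or below 0.25. The elevated value at lag 1 (0.25), dropping to 0.02 at lag 2, reflects decaying short-term dependence rather than seasonality.
The dominant spike at lag 4 indicates a seasonal period of 4.

4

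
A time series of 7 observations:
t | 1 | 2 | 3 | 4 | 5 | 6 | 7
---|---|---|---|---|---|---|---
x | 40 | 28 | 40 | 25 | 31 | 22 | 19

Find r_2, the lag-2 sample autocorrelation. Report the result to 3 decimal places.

Mean x̄ = (40 + 28 + 40 + 25 + 31 + 22 + 19)/7 = 29.2857
Σ(x_t−x̄)(x_{t+2}−x̄) = (114.7959) + (5.5102) + (18.3673) + (31.2245) + (-17.6327) = 152.2653
Denominator Σ(x_t−x̄)² = 411.4286
r_2 = 152.2653 / 411.4286 = 0.370

0.370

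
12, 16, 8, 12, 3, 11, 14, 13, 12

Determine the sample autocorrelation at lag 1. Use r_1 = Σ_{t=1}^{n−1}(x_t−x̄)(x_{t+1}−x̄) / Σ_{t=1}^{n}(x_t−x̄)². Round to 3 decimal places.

-0.115

Mean x̄ = (12 + 16 + 8 + 12 + 3 + 11 + 14 + 13 + 12)/9 = 11.2222
Numerator Σ_{t=1}^{8}(x_t−x̄)(x_{t+1}−x̄) = -13.0494
Denominator Σ(x_t−x̄)² = 113.5556
r_1 = -13.0494 / 113.5556 = -0.115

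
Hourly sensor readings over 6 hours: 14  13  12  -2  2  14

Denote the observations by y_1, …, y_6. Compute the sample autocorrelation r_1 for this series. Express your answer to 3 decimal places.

0.160

Mean ȳ = (14 + 13 + 12 − 2 + 2 + 14)/6 = 8.8333
Deviations from mean: 5.1667, 4.1667, 3.1667, -10.8333, -6.8333, 5.1667
Numerator Σ_{t=1}^{5}(y_t−ȳ)(y_{t+1}−ȳ) = 39.1389
Denominator Σ(y_t−ȳ)² = 244.8333
r_1 = 39.1389 / 244.8333 = 0.160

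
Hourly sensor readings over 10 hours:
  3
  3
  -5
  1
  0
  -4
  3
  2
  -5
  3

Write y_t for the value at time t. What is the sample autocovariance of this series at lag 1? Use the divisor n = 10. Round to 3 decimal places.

Mean ȳ = (3 + 3 − 5 + 1 + 0 − 4 + 3 + 2 − 5 + 3)/10 = 0.1000
Σ_{t=1}^{9}(y_t−ȳ)(y_{t+1}−ȳ) = -41.5100
γ_1 = -41.5100 / 10 = -4.151

-4.151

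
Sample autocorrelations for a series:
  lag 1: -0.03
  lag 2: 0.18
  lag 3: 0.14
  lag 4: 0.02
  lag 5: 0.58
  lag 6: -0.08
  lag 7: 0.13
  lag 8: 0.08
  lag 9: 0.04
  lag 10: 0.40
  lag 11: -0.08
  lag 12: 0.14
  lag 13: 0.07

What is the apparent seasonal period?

5

The largest autocorrelation is r_5 = 0.58, with a weaker echo at lag 10 (0.40); the remaining lags stay at or below 0.18.
The dominant spike at lag 5 indicates a seasonal period of 5.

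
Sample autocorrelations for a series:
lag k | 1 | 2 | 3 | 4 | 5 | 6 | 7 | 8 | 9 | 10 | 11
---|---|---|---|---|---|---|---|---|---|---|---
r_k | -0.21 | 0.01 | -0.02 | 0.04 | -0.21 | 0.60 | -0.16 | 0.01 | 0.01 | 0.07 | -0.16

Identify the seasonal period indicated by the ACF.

6

The largest autocorrelation is r_6 = 0.60; the remaining lags stay at or below 0.07.
The dominant spike at lag 6 indicates a seasonal period of 6.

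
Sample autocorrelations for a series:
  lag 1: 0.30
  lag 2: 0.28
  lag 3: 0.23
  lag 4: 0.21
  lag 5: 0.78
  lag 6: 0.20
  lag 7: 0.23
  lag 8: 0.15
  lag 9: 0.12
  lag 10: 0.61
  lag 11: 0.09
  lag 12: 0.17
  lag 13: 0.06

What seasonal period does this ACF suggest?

The largest autocorrelation is r_5 = 0.78, with a weaker echo at lag 10 (0.61); the remaining lags stay at or below 0.30. The elevated value at lag 1 (0.30), dropping to 0.28 at lag 2, reflects decaying short-term dependence rather than seasonality.
The dominant spike at lag 5 indicates a seasonal period of 5.

5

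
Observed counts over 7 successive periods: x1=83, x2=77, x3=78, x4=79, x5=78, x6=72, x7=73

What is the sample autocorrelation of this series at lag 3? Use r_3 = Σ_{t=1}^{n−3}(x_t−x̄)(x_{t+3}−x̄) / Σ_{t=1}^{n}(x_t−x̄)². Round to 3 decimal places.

Mean x̄ = (83 + 77 + 78 + 79 + 78 + 72 + 73)/7 = 77.1429
Deviations from mean: 5.8571, -0.1429, 0.8571, 1.8571, 0.8571, -5.1429, -4.1429
Σ(x_t−x̄)(x_{t+3}−x̄) = (10.8776) + (-0.1224) + (-4.4082) + (-7.6939) = -1.3469
Denominator Σ(x_t−x̄)² = 82.8571
r_3 = -1.3469 / 82.8571 = -0.016

-0.016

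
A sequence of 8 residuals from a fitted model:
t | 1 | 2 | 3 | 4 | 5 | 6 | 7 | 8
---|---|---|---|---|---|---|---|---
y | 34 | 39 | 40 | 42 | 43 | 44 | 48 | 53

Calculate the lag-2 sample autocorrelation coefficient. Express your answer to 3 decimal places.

Mean ȳ = (34 + 39 + 40 + 42 + 43 + 44 + 48 + 53)/8 = 42.8750
Deviations from mean: -8.8750, -3.8750, -2.8750, -0.8750, 0.1250, 1.1250, 5.1250, 10.1250
Numerator Σ_{t=1}^{6}(y_t−ȳ)(y_{t+2}−ȳ) = 39.5938
Denominator Σ(y_t−ȳ)² = 232.8750
r_2 = 39.5938 / 232.8750 = 0.170

0.170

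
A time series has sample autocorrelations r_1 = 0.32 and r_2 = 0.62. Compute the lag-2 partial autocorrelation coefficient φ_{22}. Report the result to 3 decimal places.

0.577

φ_{22} = (r_2 − r_1²) / (1 − r_1²)
r_1² = (0.32)² = 0.1024
Numerator = 0.62 − 0.1024 = 0.5176; denominator = 1 − 0.1024 = 0.8976
φ_{22} = 0.5176 / 0.8976 = 0.577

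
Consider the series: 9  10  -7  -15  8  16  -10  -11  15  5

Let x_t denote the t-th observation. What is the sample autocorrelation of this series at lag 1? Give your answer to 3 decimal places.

-0.019

Mean x̄ = (9 + 10 − 7 − 15 + 8 + 16 − 10 − 11 + 15 + 5)/10 = 2.0000
Numerator Σ_{t=1}^{9}(x_t−x̄)(x_{t+1}−x̄) = -23.0000
Denominator Σ(x_t−x̄)² = 1206.0000
r_1 = -23.0000 / 1206.0000 = -0.019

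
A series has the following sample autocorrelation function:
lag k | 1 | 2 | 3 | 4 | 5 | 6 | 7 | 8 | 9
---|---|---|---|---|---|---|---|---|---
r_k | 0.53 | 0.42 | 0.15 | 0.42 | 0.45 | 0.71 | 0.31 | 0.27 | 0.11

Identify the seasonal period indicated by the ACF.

6

The largest autocorrelation is r_6 = 0.71; the remaining lags stay at or below 0.53. The elevated value at lag 1 (0.53), dropping to 0.42 at lag 2, reflects decaying short-term dependence rather than seasonality.
The dominant spike at lag 6 indicates a seasonal period of 6.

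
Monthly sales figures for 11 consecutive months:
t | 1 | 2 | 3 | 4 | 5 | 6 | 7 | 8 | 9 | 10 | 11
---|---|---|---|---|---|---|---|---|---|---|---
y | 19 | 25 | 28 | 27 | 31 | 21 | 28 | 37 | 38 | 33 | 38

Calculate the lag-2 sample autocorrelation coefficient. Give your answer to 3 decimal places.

0.153

Mean ȳ = (19 + 25 + 28 + 27 + 31 + 21 + 28 + 37 + 38 + 33 + 38)/11 = 29.5455
Numerator Σ_{t=1}^{9}(y_t−ȳ)(y_{t+2}−ȳ) = 65.5868
Denominator Σ(y_t−ȳ)² = 428.7273
r_2 = 65.5868 / 428.7273 = 0.153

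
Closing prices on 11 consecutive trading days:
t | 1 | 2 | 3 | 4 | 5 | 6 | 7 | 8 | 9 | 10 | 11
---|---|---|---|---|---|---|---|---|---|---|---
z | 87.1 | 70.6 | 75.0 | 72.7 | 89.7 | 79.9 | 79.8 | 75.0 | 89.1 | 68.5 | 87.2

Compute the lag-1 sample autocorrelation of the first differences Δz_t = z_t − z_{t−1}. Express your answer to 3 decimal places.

First differences Δz: -16.5, 4.4, -2.3, 17.0, -9.8, -0.1, -4.8, 14.1, -20.6, 18.7
Mean of differences = 0.0100
Numerator Σ(Δz_t−Δz̄)(Δz_{t+1}−Δz̄) = -1030.2991
Denominator Σ(Δz_t−Δz̄)² = 1677.8490
r_1(Δz) = -1030.2991 / 1677.8490 = -0.614

-0.614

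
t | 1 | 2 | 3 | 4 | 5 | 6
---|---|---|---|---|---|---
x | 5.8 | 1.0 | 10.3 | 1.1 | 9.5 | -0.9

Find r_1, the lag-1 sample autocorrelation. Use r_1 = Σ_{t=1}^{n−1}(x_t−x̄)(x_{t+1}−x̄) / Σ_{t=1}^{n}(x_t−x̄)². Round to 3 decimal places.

Mean x̄ = (5.8 + 1.0 + 10.3 + 1.1 + 9.5 − 0.9)/6 = 4.4667
Deviations from mean: 1.3333, -3.4667, 5.8333, -3.3667, 5.0333, -5.3667
Numerator Σ_{t=1}^{5}(x_t−x̄)(x_{t+1}−x̄) = -88.4411
Denominator Σ(x_t−x̄)² = 113.2933
r_1 = -88.4411 / 113.2933 = -0.781

-0.781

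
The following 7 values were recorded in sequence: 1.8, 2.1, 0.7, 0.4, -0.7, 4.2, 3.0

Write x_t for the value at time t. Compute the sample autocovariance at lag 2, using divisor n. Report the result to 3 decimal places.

-0.695

Mean x̄ = (1.8 + 2.1 + 0.7 + 0.4 − 0.7 + 4.2 + 3.0)/7 = 1.6429
Deviations: 0.1571, 0.4571, -0.9429, -1.2429, -2.3429, 2.5571, 1.3571
Σ_{t=1}^{5}(x_t−x̄)(x_{t+2}−x̄) = -4.8651
γ_2 = -4.8651 / 7 = -0.695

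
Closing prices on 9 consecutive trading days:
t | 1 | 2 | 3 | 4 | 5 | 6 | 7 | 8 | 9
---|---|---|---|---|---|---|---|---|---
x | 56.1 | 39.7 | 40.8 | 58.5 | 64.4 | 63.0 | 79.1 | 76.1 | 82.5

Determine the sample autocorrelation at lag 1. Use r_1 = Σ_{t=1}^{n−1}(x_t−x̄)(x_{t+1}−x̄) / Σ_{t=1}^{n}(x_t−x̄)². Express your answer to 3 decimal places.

0.640

Mean x̄ = (56.1 + 39.7 + 40.8 + 58.5 + 64.4 + 63.0 + 79.1 + 76.1 + 82.5)/9 = 62.2444
Numerator Σ_{t=1}^{8}(x_t−x̄)(x_{t+1}−x̄) = 1222.7614
Denominator Σ(x_t−x̄)² = 1911.4822
r_1 = 1222.7614 / 1911.4822 = 0.640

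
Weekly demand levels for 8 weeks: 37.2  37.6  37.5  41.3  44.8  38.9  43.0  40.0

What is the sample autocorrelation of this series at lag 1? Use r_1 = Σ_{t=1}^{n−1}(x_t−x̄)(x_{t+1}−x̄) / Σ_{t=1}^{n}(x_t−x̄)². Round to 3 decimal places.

0.128

Mean x̄ = (37.2 + 37.6 + 37.5 + 41.3 + 44.8 + 38.9 + 43.0 + 40.0)/8 = 40.0375
Deviations from mean: -2.8375, -2.4375, -2.5375, 1.2625, 4.7625, -1.1375, 2.9625, -0.0375
Σ(x_t−x̄)(x_{t+1}−x̄) = (6.9164) + (6.1852) + (-3.2036) + (6.0127) + (-5.4173) + (-3.3698) + (-0.1111) = 7.0123
Denominator Σ(x_t−x̄)² = 54.7788
r_1 = 7.0123 / 54.7788 = 0.128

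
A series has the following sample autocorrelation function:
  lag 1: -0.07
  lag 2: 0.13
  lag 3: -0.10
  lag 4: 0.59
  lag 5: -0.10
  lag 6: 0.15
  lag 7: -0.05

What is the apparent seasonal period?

The largest autocorrelation is r_4 = 0.59; the remaining lags stay at or below 0.15.
The dominant spike at lag 4 indicates a seasonal period of 4.

4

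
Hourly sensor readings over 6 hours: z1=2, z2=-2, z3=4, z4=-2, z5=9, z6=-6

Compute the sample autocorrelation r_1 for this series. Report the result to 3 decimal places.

Mean z̄ = (2 − 2 + 4 − 2 + 9 − 6)/6 = 0.8333
Σ(z_t−z̄)(z_{t+1}−z̄) = (-3.3056) + (-8.9722) + (-8.9722) + (-23.1389) + (-55.8056) = -100.1944
Denominator Σ(z_t−z̄)² = 140.8333
r_1 = -100.1944 / 140.8333 = -0.711

-0.711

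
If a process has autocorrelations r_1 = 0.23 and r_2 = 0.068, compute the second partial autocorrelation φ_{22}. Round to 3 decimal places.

0.016

φ_{22} = (r_2 − r_1²) / (1 − r_1²)
r_1² = (0.23)² = 0.0529
Numerator = 0.068 − 0.0529 = 0.0151; denominator = 1 − 0.0529 = 0.9471
φ_{22} = 0.0151 / 0.9471 = 0.016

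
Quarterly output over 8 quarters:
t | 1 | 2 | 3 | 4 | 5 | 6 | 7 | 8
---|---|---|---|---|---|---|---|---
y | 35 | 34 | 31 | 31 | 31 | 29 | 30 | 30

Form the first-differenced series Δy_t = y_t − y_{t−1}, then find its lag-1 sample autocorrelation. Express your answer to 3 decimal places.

-0.207

First differences Δy: -1, -3, 0, 0, -2, 1, 0
Mean of differences = -0.7143
Numerator Σ(Δy_t−Δȳ)(Δy_{t+1}−Δȳ) = -2.3673
Denominator Σ(Δy_t−Δȳ)² = 11.4286
r_1(Δy) = -2.3673 / 11.4286 = -0.207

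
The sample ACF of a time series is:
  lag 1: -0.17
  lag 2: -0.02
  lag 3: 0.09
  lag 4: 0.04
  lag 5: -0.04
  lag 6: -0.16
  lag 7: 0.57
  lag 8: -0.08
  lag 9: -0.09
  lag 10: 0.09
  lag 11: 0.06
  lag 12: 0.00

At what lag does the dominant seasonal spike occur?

The largest autocorrelation is r_7 = 0.57; the remaining lags stay at or below 0.09.
The dominant spike at lag 7 indicates a seasonal period of 7.

7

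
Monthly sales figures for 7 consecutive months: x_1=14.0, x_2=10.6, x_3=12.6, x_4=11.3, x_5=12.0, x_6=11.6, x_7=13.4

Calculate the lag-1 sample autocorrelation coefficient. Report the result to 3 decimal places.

-0.495

Mean x̄ = (14.0 + 10.6 + 12.6 + 11.3 + 12.0 + 11.6 + 13.4)/7 = 12.2143
Σ(x_t−x̄)(x_{t+1}−x̄) = (-2.8827) + (-0.6227) + (-0.3527) + (0.1959) + (0.1316) + (-0.7284) = -4.2588
Denominator Σ(x_t−x̄)² = 8.6086
r_1 = -4.2588 / 8.6086 = -0.495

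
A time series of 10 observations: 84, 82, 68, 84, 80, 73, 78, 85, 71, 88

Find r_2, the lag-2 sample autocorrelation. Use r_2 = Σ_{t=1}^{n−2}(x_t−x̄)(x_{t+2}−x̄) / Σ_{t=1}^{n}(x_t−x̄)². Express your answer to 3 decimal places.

Mean x̄ = (84 + 82 + 68 + 84 + 80 + 73 + 78 + 85 + 71 + 88)/10 = 79.3000
Numerator Σ_{t=1}^{8}(x_t−x̄)(x_{t+2}−x̄) = -54.3800
Denominator Σ(x_t−x̄)² = 398.1000
r_2 = -54.3800 / 398.1000 = -0.137

-0.137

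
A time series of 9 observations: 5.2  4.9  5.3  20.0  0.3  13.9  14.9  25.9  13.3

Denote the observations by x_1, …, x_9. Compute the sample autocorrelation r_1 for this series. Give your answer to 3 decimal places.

Mean x̄ = (5.2 + 4.9 + 5.3 + 20.0 + 0.3 + 13.9 + 14.9 + 25.9 + 13.3)/9 = 11.5222
Numerator Σ_{t=1}^{8}(x_t−x̄)(x_{t+1}−x̄) = -9.3449
Denominator Σ(x_t−x̄)² = 547.2956
r_1 = -9.3449 / 547.2956 = -0.017

-0.017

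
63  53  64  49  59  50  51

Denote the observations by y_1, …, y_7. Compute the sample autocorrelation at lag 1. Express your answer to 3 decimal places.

-0.469

Mean ȳ = (63 + 53 + 64 + 49 + 59 + 50 + 51)/7 = 55.5714
Deviations from mean: 7.4286, -2.5714, 8.4286, -6.5714, 3.4286, -5.5714, -4.5714
Σ(y_t−ȳ)(y_{t+1}−ȳ) = (-19.1020) + (-21.6735) + (-55.3878) + (-22.5306) + (-19.1020) + (25.4694) = -112.3265
Denominator Σ(y_t−ȳ)² = 239.7143
r_1 = -112.3265 / 239.7143 = -0.469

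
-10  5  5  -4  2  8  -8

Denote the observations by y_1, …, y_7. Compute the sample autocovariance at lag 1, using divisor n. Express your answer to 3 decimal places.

Mean ȳ = (-10 + 5 + 5 − 4 + 2 + 8 − 8)/7 = -0.2857
Σ_{t=1}^{6}(y_t−ȳ)(y_{t+1}−ȳ) = -96.5102
γ_1 = -96.5102 / 7 = -13.787

-13.787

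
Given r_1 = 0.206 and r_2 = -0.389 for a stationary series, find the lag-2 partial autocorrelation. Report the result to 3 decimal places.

φ_{22} = (r_2 − r_1²) / (1 − r_1²)
r_1² = (0.206)² = 0.042436
Numerator = -0.389 − 0.0424 = -0.4314; denominator = 1 − 0.0424 = 0.9576
φ_{22} = -0.4314 / 0.9576 = -0.451

-0.451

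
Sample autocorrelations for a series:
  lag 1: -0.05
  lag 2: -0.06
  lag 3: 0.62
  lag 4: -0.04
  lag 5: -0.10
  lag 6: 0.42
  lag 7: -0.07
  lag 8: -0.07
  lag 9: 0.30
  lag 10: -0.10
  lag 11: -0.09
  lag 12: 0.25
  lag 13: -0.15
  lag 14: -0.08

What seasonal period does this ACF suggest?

3

The largest autocorrelation is r_3 = 0.62, with weaker echoes at lags 6 (0.42), 9 (0.30) and 12 (0.25); the remaining lags stay at or below -0.04.
The dominant spike at lag 3 indicates a seasonal period of 3.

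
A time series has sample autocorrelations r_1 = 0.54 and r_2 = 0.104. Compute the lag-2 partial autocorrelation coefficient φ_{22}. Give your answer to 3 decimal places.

-0.265

φ_{22} = (r_2 − r_1²) / (1 − r_1²)
r_1² = (0.54)² = 0.2916
Numerator = 0.104 − 0.2916 = -0.1876; denominator = 1 − 0.2916 = 0.7084
φ_{22} = -0.1876 / 0.7084 = -0.265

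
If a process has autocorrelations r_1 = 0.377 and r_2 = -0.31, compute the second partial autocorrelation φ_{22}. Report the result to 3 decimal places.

-0.527

φ_{22} = (r_2 − r_1²) / (1 − r_1²)
r_1² = (0.377)² = 0.142129
Numerator = -0.31 − 0.1421 = -0.4521; denominator = 1 − 0.1421 = 0.8579
φ_{22} = -0.4521 / 0.8579 = -0.527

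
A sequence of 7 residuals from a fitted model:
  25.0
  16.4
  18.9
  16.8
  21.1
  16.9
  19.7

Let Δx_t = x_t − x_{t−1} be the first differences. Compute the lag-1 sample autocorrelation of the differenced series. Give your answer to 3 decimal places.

First differences Δx: -8.6, 2.5, -2.1, 4.3, -4.2, 2.8
Mean of differences = -0.8833
Numerator Σ(Δx_t−Δx̄)(Δx_{t+1}−Δx̄) = -65.9386
Denominator Σ(Δx_t−Δx̄)² = 123.9083
r_1(Δx) = -65.9386 / 123.9083 = -0.532

-0.532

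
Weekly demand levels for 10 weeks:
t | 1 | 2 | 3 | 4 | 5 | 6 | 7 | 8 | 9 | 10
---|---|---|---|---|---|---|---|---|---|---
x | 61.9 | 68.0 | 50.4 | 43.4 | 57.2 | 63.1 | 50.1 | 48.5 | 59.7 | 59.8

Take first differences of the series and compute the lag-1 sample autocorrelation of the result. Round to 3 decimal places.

First differences Δx: 6.1, -17.6, -7.0, 13.8, 5.9, -13.0, -1.6, 11.2, 0.1
Mean of differences = -0.2333
Numerator Σ(Δx_t−Δx̄)(Δx_{t+1}−Δx̄) = -74.0311
Denominator Σ(Δx_t−Δx̄)² = 917.7400
r_1(Δx) = -74.0311 / 917.7400 = -0.081

-0.081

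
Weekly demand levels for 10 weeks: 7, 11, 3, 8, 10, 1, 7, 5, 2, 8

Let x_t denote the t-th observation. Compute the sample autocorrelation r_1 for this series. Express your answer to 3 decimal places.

Mean x̄ = (7 + 11 + 3 + 8 + 10 + 1 + 7 + 5 + 2 + 8)/10 = 6.2000
Numerator Σ_{t=1}^{9}(x_t−x̄)(x_{t+1}−x̄) = -37.8400
Denominator Σ(x_t−x̄)² = 101.6000
r_1 = -37.8400 / 101.6000 = -0.372

-0.372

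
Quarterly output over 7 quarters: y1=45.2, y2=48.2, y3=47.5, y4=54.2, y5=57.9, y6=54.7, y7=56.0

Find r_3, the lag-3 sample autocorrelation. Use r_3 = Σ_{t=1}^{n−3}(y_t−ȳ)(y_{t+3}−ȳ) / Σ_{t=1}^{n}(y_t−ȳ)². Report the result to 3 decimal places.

-0.283

Mean ȳ = (45.2 + 48.2 + 47.5 + 54.2 + 57.9 + 54.7 + 56.0)/7 = 51.9571
Numerator Σ_{t=1}^{4}(y_t−ȳ)(y_{t+3}−ȳ) = -40.6412
Denominator Σ(y_t−ȳ)² = 143.8571
r_3 = -40.6412 / 143.8571 = -0.283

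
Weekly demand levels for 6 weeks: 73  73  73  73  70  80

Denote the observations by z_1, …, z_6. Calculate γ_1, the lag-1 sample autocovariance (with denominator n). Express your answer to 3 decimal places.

Mean z̄ = (73 + 73 + 73 + 73 + 70 + 80)/6 = 73.6667
Σ_{t=1}^{5}(z_t−z̄)(z_{t+1}−z̄) = -19.4444
γ_1 = -19.4444 / 6 = -3.241

-3.241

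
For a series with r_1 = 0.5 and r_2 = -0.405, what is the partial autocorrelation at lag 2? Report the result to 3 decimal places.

-0.873

φ_{22} = (r_2 − r_1²) / (1 − r_1²)
r_1² = (0.5)² = 0.25
Numerator = -0.405 − 0.2500 = -0.6550; denominator = 1 − 0.2500 = 0.7500
φ_{22} = -0.6550 / 0.7500 = -0.873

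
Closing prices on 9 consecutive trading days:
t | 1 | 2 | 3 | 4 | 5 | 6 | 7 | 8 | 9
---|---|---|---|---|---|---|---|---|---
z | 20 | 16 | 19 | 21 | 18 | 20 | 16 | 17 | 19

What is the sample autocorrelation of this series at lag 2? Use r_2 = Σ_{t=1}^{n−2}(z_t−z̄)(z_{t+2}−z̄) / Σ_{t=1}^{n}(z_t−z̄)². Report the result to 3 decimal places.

-0.159

Mean z̄ = (20 + 16 + 19 + 21 + 18 + 20 + 16 + 17 + 19)/9 = 18.4444
Numerator Σ_{t=1}^{7}(z_t−z̄)(z_{t+2}−z̄) = -4.1728
Denominator Σ(z_t−z̄)² = 26.2222
r_2 = -4.1728 / 26.2222 = -0.159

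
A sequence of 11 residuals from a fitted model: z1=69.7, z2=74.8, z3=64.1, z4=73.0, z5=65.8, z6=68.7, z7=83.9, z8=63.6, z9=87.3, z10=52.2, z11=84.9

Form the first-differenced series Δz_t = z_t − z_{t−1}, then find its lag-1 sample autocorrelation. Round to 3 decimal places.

-0.778

First differences Δz: 5.1, -10.7, 8.9, -7.2, 2.9, 15.2, -20.3, 23.7, -35.1, 32.7
Mean of differences = 1.5200
Numerator Σ(Δz_t−Δz̄)(Δz_{t+1}−Δz̄) = -2927.9484
Denominator Σ(Δz_t−Δz̄)² = 3762.9760
r_1(Δz) = -2927.9484 / 3762.9760 = -0.778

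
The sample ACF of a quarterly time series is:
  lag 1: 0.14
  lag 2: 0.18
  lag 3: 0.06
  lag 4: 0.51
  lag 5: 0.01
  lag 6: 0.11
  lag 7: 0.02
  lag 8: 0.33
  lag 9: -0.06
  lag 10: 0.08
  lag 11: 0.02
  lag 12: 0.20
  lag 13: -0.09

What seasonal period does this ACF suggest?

The largest autocorrelation is r_4 = 0.51, with weaker echoes at lags 8 (0.33) and 12 (0.20); the remaining lags stay at or below 0.18.
The dominant spike at lag 4 indicates a seasonal period of 4.

4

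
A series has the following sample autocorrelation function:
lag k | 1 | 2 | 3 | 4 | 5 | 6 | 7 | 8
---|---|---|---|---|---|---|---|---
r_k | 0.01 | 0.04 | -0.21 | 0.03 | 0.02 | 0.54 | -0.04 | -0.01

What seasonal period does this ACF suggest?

6

The largest autocorrelation is r_6 = 0.54; the remaining lags stay at or below 0.04.
The dominant spike at lag 6 indicates a seasonal period of 6.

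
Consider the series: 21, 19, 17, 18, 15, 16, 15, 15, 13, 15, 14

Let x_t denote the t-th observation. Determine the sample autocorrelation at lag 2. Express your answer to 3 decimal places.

0.386

Mean x̄ = (21 + 19 + 17 + 18 + 15 + 16 + 15 + 15 + 13 + 15 + 14)/11 = 16.1818
Numerator Σ_{t=1}^{9}(x_t−x̄)(x_{t+2}−x̄) = 21.4793
Denominator Σ(x_t−x̄)² = 55.6364
r_2 = 21.4793 / 55.6364 = 0.386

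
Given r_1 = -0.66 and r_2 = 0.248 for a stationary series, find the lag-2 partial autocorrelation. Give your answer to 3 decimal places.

-0.332

φ_{22} = (r_2 − r_1²) / (1 − r_1²)
r_1² = (-0.66)² = 0.4356
Numerator = 0.248 − 0.4356 = -0.1876; denominator = 1 − 0.4356 = 0.5644
φ_{22} = -0.1876 / 0.5644 = -0.332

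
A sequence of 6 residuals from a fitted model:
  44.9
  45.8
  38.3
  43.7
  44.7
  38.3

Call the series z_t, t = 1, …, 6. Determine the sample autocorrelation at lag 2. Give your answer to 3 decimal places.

-0.345

Mean z̄ = (44.9 + 45.8 + 38.3 + 43.7 + 44.7 + 38.3)/6 = 42.6167
Deviations from mean: 2.2833, 3.1833, -4.3167, 1.0833, 2.0833, -4.3167
Numerator Σ_{t=1}^{4}(z_t−z̄)(z_{t+2}−z̄) = -20.0772
Denominator Σ(z_t−z̄)² = 58.1283
r_2 = -20.0772 / 58.1283 = -0.345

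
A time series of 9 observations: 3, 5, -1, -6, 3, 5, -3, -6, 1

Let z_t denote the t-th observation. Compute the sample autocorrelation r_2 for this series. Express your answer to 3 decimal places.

-0.714

Mean z̄ = (3 + 5 − 1 − 6 + 3 + 5 − 3 − 6 + 1)/9 = 0.1111
Σ(z_t−z̄)(z_{t+2}−z̄) = (-3.2099) + (-29.8765) + (-3.2099) + (-29.8765) + (-8.9877) + (-29.8765) + (-2.7654) = -107.8025
Denominator Σ(z_t−z̄)² = 150.8889
r_2 = -107.8025 / 150.8889 = -0.714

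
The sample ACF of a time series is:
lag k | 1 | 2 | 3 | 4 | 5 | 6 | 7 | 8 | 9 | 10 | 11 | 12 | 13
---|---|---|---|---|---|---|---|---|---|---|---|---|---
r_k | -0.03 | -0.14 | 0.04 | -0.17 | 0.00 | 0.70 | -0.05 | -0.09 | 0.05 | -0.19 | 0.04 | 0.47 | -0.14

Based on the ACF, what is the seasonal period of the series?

6

The largest autocorrelation is r_6 = 0.70, with a weaker echo at lag 12 (0.47); the remaining lags stay at or below 0.05.
The dominant spike at lag 6 indicates a seasonal period of 6.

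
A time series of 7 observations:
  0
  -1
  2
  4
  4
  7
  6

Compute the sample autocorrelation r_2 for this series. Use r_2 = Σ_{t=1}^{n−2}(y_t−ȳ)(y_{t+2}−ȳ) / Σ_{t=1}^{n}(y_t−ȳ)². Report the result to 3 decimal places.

0.091

Mean ȳ = (0 − 1 + 2 + 4 + 4 + 7 + 6)/7 = 3.1429
Deviations from mean: -3.1429, -4.1429, -1.1429, 0.8571, 0.8571, 3.8571, 2.8571
Σ(y_t−ȳ)(y_{t+2}−ȳ) = (3.5918) + (-3.5510) + (-0.9796) + (3.3061) + (2.4490) = 4.8163
Denominator Σ(y_t−ȳ)² = 52.8571
r_2 = 4.8163 / 52.8571 = 0.091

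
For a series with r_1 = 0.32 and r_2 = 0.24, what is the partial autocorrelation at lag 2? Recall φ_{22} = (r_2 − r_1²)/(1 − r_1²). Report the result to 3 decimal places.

0.153

φ_{22} = (r_2 − r_1²) / (1 − r_1²)
r_1² = (0.32)² = 0.1024
Numerator = 0.24 − 0.1024 = 0.1376; denominator = 1 − 0.1024 = 0.8976
φ_{22} = 0.1376 / 0.8976 = 0.153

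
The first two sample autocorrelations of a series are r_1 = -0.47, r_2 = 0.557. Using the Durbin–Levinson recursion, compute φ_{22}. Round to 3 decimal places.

φ_{22} = (r_2 − r_1²) / (1 − r_1²)
r_1² = (-0.47)² = 0.2209
Numerator = 0.557 − 0.2209 = 0.3361; denominator = 1 − 0.2209 = 0.7791
φ_{22} = 0.3361 / 0.7791 = 0.431

0.431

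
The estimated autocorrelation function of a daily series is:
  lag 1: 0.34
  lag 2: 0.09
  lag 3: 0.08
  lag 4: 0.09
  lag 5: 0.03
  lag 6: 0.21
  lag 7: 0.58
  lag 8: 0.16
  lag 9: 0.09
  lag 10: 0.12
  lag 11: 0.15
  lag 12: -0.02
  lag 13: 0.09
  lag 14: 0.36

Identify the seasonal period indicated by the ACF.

The largest autocorrelation is r_7 = 0.58, with a weaker echo at lag 14 (0.36); the remaining lags stay at or below 0.34. The elevated value at lag 1 (0.34), dropping to 0.09 at lag 2, reflects decaying short-term dependence rather than seasonality.
The dominant spike at lag 7 indicates a seasonal period of 7.

7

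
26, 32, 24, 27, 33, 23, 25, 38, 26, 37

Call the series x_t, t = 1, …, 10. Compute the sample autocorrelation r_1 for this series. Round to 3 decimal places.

Mean x̄ = (26 + 32 + 24 + 27 + 33 + 23 + 25 + 38 + 26 + 37)/10 = 29.1000
Numerator Σ_{t=1}^{9}(x_t−x̄)(x_{t+1}−x̄) = -108.6100
Denominator Σ(x_t−x̄)² = 268.9000
r_1 = -108.6100 / 268.9000 = -0.404

-0.404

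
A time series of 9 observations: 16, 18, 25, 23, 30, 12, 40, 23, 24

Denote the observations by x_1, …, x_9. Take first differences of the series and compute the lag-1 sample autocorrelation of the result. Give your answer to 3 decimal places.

First differences Δx: 2, 7, -2, 7, -18, 28, -17, 1
Mean of differences = 1.0000
Numerator Σ(Δx_t−Δx̄)(Δx_{t+1}−Δx̄) = -1143.0000
Denominator Σ(Δx_t−Δx̄)² = 1496.0000
r_1(Δx) = -1143.0000 / 1496.0000 = -0.764

-0.764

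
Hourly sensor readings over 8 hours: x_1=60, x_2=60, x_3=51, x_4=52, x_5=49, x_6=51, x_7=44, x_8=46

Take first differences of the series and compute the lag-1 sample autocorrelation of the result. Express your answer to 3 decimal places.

-0.683

First differences Δx: 0, -9, 1, -3, 2, -7, 2
Mean of differences = -2.0000
Numerator Σ(Δx_t−Δx̄)(Δx_{t+1}−Δx̄) = -82.0000
Denominator Σ(Δx_t−Δx̄)² = 120.0000
r_1(Δx) = -82.0000 / 120.0000 = -0.683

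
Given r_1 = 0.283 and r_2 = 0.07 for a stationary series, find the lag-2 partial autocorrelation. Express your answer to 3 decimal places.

-0.011

φ_{22} = (r_2 − r_1²) / (1 − r_1²)
r_1² = (0.283)² = 0.080089
Numerator = 0.07 − 0.0801 = -0.0101; denominator = 1 − 0.0801 = 0.9199
φ_{22} = -0.0101 / 0.9199 = -0.011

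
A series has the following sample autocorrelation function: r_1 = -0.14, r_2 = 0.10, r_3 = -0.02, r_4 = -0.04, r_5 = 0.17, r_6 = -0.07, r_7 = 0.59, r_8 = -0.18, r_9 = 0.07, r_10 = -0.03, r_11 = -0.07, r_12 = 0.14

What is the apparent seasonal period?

7

The largest autocorrelation is r_7 = 0.59; the remaining lags stay at or below 0.17.
The dominant spike at lag 7 indicates a seasonal period of 7.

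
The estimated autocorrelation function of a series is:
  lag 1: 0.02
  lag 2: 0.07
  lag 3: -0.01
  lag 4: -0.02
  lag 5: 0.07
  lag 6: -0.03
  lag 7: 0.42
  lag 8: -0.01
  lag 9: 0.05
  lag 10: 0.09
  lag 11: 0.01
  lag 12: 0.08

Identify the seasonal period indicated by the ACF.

The largest autocorrelation is r_7 = 0.42; the remaining lags stay at or below 0.09.
The dominant spike at lag 7 indicates a seasonal period of 7.

7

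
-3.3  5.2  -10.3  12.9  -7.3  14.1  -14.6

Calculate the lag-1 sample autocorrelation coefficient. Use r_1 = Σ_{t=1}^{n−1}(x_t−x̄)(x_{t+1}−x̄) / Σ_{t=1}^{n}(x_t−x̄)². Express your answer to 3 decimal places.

-0.775

Mean x̄ = (-3.3 + 5.2 − 10.3 + 12.9 − 7.3 + 14.1 − 14.6)/7 = -0.4714
Deviations from mean: -2.8286, 5.6714, -9.8286, 13.3714, -6.8286, 14.5714, -14.1286
Σ(x_t−x̄)(x_{t+1}−x̄) = (-16.0420) + (-55.7420) + (-131.4220) + (-91.3078) + (-99.5020) + (-205.8735) = -599.8894
Denominator Σ(x_t−x̄)² = 774.1343
r_1 = -599.8894 / 774.1343 = -0.775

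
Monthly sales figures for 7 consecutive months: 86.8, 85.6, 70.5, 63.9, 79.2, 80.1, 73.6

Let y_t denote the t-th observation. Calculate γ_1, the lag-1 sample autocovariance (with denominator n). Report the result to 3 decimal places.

Mean ȳ = (86.8 + 85.6 + 70.5 + 63.9 + 79.2 + 80.1 + 73.6)/7 = 77.1000
Σ_{t=1}^{6}(y_t−ȳ)(y_{t+1}−ȳ) = 81.5500
γ_1 = 81.5500 / 7 = 11.650

11.650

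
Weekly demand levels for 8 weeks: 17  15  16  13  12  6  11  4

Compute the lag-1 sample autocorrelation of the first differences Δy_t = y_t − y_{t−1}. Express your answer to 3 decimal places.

First differences Δy: -2, 1, -3, -1, -6, 5, -7
Mean of differences = -1.8571
Numerator Σ(Δy_t−Δȳ)(Δy_{t+1}−Δȳ) = -71.8776
Denominator Σ(Δy_t−Δȳ)² = 100.8571
r_1(Δy) = -71.8776 / 100.8571 = -0.713

-0.713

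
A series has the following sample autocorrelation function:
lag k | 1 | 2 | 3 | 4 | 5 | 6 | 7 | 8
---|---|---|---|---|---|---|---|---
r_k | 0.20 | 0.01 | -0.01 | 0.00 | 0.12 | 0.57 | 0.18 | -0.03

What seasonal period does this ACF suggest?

The largest autocorrelation is r_6 = 0.57; the remaining lags stay at or below 0.20.
The dominant spike at lag 6 indicates a seasonal period of 6.

6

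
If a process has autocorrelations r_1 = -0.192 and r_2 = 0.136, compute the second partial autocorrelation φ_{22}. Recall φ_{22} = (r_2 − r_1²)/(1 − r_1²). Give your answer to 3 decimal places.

φ_{22} = (r_2 − r_1²) / (1 − r_1²)
r_1² = (-0.192)² = 0.036864
Numerator = 0.136 − 0.0369 = 0.0991; denominator = 1 − 0.0369 = 0.9631
φ_{22} = 0.0991 / 0.9631 = 0.103

0.103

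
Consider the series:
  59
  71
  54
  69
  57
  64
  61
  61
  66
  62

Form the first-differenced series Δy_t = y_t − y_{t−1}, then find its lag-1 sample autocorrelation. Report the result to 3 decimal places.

-0.847

First differences Δy: 12, -17, 15, -12, 7, -3, 0, 5, -4
Mean of differences = 0.3333
Numerator Σ(Δy_t−Δȳ)(Δy_{t+1}−Δȳ) = -762.4444
Denominator Σ(Δy_t−Δȳ)² = 900.0000
r_1(Δy) = -762.4444 / 900.0000 = -0.847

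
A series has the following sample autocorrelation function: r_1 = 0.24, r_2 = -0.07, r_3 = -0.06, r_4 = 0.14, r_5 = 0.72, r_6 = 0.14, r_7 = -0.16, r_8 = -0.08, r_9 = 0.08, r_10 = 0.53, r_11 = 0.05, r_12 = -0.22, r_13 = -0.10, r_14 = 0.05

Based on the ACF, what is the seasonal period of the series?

5

The largest autocorrelation is r_5 = 0.72, with a weaker echo at lag 10 (0.53); the remaining lags stay at or below 0.24.
The dominant spike at lag 5 indicates a seasonal period of 5.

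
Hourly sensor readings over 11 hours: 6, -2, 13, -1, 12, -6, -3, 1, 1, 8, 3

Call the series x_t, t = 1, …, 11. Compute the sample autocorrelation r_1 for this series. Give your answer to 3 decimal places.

-0.426

Mean x̄ = (6 − 2 + 13 − 1 + 12 − 6 − 3 + 1 + 1 + 8 + 3)/11 = 2.9091
Numerator Σ_{t=1}^{10}(x_t−x̄)(x_{t+1}−x̄) = -162.3719
Denominator Σ(x_t−x̄)² = 380.9091
r_1 = -162.3719 / 380.9091 = -0.426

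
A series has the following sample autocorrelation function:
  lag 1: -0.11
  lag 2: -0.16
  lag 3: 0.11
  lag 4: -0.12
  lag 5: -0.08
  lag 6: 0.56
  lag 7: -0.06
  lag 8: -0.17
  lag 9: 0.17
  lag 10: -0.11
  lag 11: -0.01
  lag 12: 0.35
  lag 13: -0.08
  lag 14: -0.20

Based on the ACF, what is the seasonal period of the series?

The largest autocorrelation is r_6 = 0.56, with a weaker echo at lag 12 (0.35); the remaining lags stay at or below 0.17.
The dominant spike at lag 6 indicates a seasonal period of 6.

6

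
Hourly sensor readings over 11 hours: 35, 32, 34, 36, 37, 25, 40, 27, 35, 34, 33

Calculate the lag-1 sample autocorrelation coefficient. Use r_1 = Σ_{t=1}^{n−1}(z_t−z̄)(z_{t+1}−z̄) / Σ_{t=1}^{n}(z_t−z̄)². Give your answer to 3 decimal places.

Mean z̄ = (35 + 32 + 34 + 36 + 37 + 25 + 40 + 27 + 35 + 34 + 33)/11 = 33.4545
Numerator Σ_{t=1}^{10}(z_t−z̄)(z_{t+1}−z̄) = -129.5702
Denominator Σ(z_t−z̄)² = 182.7273
r_1 = -129.5702 / 182.7273 = -0.709

-0.709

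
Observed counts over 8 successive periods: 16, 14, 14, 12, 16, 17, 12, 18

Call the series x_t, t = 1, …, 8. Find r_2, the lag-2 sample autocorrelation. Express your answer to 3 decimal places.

-0.062

Mean x̄ = (16 + 14 + 14 + 12 + 16 + 17 + 12 + 18)/8 = 14.8750
Deviations from mean: 1.1250, -0.8750, -0.8750, -2.8750, 1.1250, 2.1250, -2.8750, 3.1250
Σ(x_t−x̄)(x_{t+2}−x̄) = (-0.9844) + (2.5156) + (-0.9844) + (-6.1094) + (-3.2344) + (6.6406) = -2.1563
Denominator Σ(x_t−x̄)² = 34.8750
r_2 = -2.1563 / 34.8750 = -0.062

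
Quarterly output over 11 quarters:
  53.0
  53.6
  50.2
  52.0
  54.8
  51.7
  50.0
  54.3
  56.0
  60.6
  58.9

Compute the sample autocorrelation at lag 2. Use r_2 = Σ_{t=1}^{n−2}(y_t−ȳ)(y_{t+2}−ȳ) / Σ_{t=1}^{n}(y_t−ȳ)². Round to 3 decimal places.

Mean ȳ = (53.0 + 53.6 + 50.2 + 52.0 + 54.8 + 51.7 + 50.0 + 54.3 + 56.0 + 60.6 + 58.9)/11 = 54.1000
Numerator Σ_{t=1}^{9}(y_t−ȳ)(y_{t+2}−ȳ) = 6.9300
Denominator Σ(y_t−ȳ)² = 113.0800
r_2 = 6.9300 / 113.0800 = 0.061

0.061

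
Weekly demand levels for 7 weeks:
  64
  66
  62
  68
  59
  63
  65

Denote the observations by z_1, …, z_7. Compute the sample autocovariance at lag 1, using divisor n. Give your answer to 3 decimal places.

Mean z̄ = (64 + 66 + 62 + 68 + 59 + 63 + 65)/7 = 63.8571
Σ_{t=1}^{6}(z_t−z̄)(z_{t+1}−z̄) = -28.3061
γ_1 = -28.3061 / 7 = -4.044

-4.044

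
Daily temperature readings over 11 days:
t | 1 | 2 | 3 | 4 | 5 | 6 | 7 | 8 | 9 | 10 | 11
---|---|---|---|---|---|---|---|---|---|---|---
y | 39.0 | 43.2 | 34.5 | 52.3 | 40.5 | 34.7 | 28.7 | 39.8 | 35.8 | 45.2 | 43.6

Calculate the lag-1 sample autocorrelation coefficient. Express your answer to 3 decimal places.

-0.065

Mean ȳ = (39.0 + 43.2 + 34.5 + 52.3 + 40.5 + 34.7 + 28.7 + 39.8 + 35.8 + 45.2 + 43.6)/11 = 39.7545
Numerator Σ_{t=1}^{10}(y_t−ȳ)(y_{t+1}−ȳ) = -26.4412
Denominator Σ(y_t−ȳ)² = 405.8273
r_1 = -26.4412 / 405.8273 = -0.065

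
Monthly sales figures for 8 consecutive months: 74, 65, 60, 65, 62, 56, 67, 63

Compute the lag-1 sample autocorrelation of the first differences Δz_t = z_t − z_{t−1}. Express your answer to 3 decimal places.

First differences Δz: -9, -5, 5, -3, -6, 11, -4
Mean of differences = -1.5714
Numerator Σ(Δz_t−Δz̄)(Δz_{t+1}−Δz̄) = -86.3265
Denominator Σ(Δz_t−Δz̄)² = 295.7143
r_1(Δz) = -86.3265 / 295.7143 = -0.292

-0.292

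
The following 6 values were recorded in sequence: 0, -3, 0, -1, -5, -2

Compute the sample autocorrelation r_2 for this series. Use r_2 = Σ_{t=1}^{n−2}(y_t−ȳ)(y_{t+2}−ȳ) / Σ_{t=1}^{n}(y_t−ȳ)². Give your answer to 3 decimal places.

-0.189

Mean ȳ = (0 − 3 + 0 − 1 − 5 − 2)/6 = -1.8333
Deviations from mean: 1.8333, -1.1667, 1.8333, 0.8333, -3.1667, -0.1667
Σ(y_t−ȳ)(y_{t+2}−ȳ) = (3.3611) + (-0.9722) + (-5.8056) + (-0.1389) = -3.5556
Denominator Σ(y_t−ȳ)² = 18.8333
r_2 = -3.5556 / 18.8333 = -0.189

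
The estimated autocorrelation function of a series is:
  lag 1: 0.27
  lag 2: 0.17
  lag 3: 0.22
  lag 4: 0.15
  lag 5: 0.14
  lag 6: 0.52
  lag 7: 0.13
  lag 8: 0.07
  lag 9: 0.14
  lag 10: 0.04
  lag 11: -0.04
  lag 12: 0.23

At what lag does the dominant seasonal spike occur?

6

The largest autocorrelation is r_6 = 0.52; the remaining lags stay at or below 0.27. The elevated value at lag 1 (0.27), dropping to 0.17 at lag 2, reflects decaying short-term dependence rather than seasonality.
The dominant spike at lag 6 indicates a seasonal period of 6.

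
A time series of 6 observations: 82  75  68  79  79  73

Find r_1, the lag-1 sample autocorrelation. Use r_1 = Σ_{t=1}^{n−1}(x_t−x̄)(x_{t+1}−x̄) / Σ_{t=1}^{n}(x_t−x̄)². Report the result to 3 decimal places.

-0.172

Mean x̄ = (82 + 75 + 68 + 79 + 79 + 73)/6 = 76.0000
Deviations from mean: 6.0000, -1.0000, -8.0000, 3.0000, 3.0000, -3.0000
Numerator Σ_{t=1}^{5}(x_t−x̄)(x_{t+1}−x̄) = -22.0000
Denominator Σ(x_t−x̄)² = 128.0000
r_1 = -22.0000 / 128.0000 = -0.172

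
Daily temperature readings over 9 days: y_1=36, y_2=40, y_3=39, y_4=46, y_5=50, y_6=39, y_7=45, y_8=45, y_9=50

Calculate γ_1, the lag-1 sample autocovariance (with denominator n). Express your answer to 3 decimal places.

Mean ȳ = (36 + 40 + 39 + 46 + 50 + 39 + 45 + 45 + 50)/9 = 43.3333
Σ_{t=1}^{8}(y_t−ȳ)(y_{t+1}−ȳ) = 22.8889
γ_1 = 22.8889 / 9 = 2.543

2.543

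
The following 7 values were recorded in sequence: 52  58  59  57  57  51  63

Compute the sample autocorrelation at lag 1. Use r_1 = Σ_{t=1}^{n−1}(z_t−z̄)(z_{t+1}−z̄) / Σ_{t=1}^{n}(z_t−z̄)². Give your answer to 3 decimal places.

-0.394

Mean z̄ = (52 + 58 + 59 + 57 + 57 + 51 + 63)/7 = 56.7143
Σ(z_t−z̄)(z_{t+1}−z̄) = (-6.0612) + (2.9388) + (0.6531) + (0.0816) + (-1.6327) + (-35.9184) = -39.9388
Denominator Σ(z_t−z̄)² = 101.4286
r_1 = -39.9388 / 101.4286 = -0.394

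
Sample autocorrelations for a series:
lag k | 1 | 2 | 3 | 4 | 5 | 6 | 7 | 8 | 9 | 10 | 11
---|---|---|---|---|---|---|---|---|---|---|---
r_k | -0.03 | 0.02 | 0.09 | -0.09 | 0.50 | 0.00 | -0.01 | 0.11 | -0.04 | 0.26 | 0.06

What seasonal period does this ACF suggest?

5

The largest autocorrelation is r_5 = 0.50, with a weaker echo at lag 10 (0.26); the remaining lags stay at or below 0.11.
The dominant spike at lag 5 indicates a seasonal period of 5.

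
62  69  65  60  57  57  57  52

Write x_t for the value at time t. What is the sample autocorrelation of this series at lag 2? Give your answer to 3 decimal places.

0.139

Mean x̄ = (62 + 69 + 65 + 60 + 57 + 57 + 57 + 52)/8 = 59.8750
Deviations from mean: 2.1250, 9.1250, 5.1250, 0.1250, -2.8750, -2.8750, -2.8750, -7.8750
Σ(x_t−x̄)(x_{t+2}−x̄) = (10.8906) + (1.1406) + (-14.7344) + (-0.3594) + (8.2656) + (22.6406) = 27.8438
Denominator Σ(x_t−x̄)² = 200.8750
r_2 = 27.8438 / 200.8750 = 0.139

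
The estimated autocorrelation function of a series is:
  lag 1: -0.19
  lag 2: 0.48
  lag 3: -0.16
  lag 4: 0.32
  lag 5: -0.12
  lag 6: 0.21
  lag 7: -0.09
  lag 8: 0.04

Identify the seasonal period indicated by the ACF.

2

The largest autocorrelation is r_2 = 0.48, with weaker echoes at lags 4 (0.32) and 6 (0.21); the remaining lags stay at or below 0.04.
The dominant spike at lag 2 indicates a seasonal period of 2.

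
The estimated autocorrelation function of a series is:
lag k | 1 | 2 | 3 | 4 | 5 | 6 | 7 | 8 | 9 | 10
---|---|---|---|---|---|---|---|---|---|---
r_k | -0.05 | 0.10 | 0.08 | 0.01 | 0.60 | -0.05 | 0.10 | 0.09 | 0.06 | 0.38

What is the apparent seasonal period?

5

The largest autocorrelation is r_5 = 0.60, with a weaker echo at lag 10 (0.38); the remaining lags stay at or below 0.10.
The dominant spike at lag 5 indicates a seasonal period of 5.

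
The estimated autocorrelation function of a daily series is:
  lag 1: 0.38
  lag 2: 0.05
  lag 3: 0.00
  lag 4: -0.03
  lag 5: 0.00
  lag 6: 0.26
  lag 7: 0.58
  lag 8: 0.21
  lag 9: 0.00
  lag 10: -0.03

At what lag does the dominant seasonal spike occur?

7

The largest autocorrelation is r_7 = 0.58; the remaining lags stay at or below 0.38. The elevated value at lag 1 (0.38), dropping to 0.05 at lag 2, reflects decaying short-term dependence rather than seasonality.
The dominant spike at lag 7 indicates a seasonal period of 7.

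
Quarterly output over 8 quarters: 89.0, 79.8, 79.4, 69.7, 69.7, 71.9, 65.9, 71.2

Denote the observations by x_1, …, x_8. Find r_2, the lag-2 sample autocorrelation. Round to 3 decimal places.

0.212

Mean x̄ = (89.0 + 79.8 + 79.4 + 69.7 + 69.7 + 71.9 + 65.9 + 71.2)/8 = 74.5750
Σ(x_t−x̄)(x_{t+2}−x̄) = (69.6006) + (-25.4719) + (-23.5219) + (13.0406) + (42.2906) + (9.0281) = 84.9663
Denominator Σ(x_t−x̄)² = 399.9950
r_2 = 84.9663 / 399.9950 = 0.212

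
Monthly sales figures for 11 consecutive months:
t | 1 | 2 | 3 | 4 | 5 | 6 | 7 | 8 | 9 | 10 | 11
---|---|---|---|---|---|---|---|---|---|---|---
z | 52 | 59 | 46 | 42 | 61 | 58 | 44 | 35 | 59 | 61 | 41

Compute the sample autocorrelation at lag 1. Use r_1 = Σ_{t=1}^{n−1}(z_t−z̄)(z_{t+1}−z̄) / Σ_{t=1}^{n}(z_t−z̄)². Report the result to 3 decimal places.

-0.102

Mean z̄ = (52 + 59 + 46 + 42 + 61 + 58 + 44 + 35 + 59 + 61 + 41)/11 = 50.7273
Numerator Σ_{t=1}^{10}(z_t−z̄)(z_{t+1}−z̄) = -90.4380
Denominator Σ(z_t−z̄)² = 888.1818
r_1 = -90.4380 / 888.1818 = -0.102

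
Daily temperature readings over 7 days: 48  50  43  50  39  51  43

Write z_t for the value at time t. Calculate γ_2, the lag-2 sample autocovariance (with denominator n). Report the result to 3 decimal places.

10.507

Mean z̄ = (48 + 50 + 43 + 50 + 39 + 51 + 43)/7 = 46.2857
Σ_{t=1}^{5}(z_t−z̄)(z_{t+2}−z̄) = 73.5510
γ_2 = 73.5510 / 7 = 10.507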